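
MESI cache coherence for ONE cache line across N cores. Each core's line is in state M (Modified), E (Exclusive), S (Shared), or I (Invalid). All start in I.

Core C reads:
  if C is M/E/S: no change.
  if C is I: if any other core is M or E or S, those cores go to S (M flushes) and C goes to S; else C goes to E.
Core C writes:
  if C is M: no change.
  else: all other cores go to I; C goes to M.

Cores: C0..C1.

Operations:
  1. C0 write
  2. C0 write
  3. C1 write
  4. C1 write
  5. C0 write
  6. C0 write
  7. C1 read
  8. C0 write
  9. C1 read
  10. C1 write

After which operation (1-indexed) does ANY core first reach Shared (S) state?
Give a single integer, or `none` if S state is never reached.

Op 1: C0 write [C0 write: invalidate none -> C0=M] -> [M,I]
Op 2: C0 write [C0 write: already M (modified), no change] -> [M,I]
Op 3: C1 write [C1 write: invalidate ['C0=M'] -> C1=M] -> [I,M]
Op 4: C1 write [C1 write: already M (modified), no change] -> [I,M]
Op 5: C0 write [C0 write: invalidate ['C1=M'] -> C0=M] -> [M,I]
Op 6: C0 write [C0 write: already M (modified), no change] -> [M,I]
Op 7: C1 read [C1 read from I: others=['C0=M'] -> C1=S, others downsized to S] -> [S,S]
  -> First S state at op 7; remaining ops need not be traced.

Answer: 7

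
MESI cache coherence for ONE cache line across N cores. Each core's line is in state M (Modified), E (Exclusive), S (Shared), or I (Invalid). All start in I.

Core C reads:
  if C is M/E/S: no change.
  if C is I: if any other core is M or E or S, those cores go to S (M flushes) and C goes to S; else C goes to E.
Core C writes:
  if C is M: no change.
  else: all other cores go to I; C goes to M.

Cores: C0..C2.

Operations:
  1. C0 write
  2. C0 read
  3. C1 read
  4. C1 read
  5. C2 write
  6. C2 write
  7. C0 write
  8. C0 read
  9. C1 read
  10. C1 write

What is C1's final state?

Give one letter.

Op 1: C0 write [C0 write: invalidate none -> C0=M] -> [M,I,I]
Op 2: C0 read [C0 read: already in M, no change] -> [M,I,I]
Op 3: C1 read [C1 read from I: others=['C0=M'] -> C1=S, others downsized to S] -> [S,S,I]
Op 4: C1 read [C1 read: already in S, no change] -> [S,S,I]
Op 5: C2 write [C2 write: invalidate ['C0=S', 'C1=S'] -> C2=M] -> [I,I,M]
Op 6: C2 write [C2 write: already M (modified), no change] -> [I,I,M]
Op 7: C0 write [C0 write: invalidate ['C2=M'] -> C0=M] -> [M,I,I]
Op 8: C0 read [C0 read: already in M, no change] -> [M,I,I]
Op 9: C1 read [C1 read from I: others=['C0=M'] -> C1=S, others downsized to S] -> [S,S,I]
Op 10: C1 write [C1 write: invalidate ['C0=S'] -> C1=M] -> [I,M,I]

Answer: M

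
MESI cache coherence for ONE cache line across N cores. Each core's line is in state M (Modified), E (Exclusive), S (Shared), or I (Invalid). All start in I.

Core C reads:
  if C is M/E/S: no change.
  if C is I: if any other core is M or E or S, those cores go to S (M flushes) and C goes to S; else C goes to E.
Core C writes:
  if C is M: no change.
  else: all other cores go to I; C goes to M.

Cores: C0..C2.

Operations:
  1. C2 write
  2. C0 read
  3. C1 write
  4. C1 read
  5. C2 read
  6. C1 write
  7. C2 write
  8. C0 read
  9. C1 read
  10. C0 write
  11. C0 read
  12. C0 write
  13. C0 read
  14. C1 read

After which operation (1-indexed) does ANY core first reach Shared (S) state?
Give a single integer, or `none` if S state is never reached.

Op 1: C2 write [C2 write: invalidate none -> C2=M] -> [I,I,M]
Op 2: C0 read [C0 read from I: others=['C2=M'] -> C0=S, others downsized to S] -> [S,I,S]
  -> First S state at op 2; remaining ops need not be traced.

Answer: 2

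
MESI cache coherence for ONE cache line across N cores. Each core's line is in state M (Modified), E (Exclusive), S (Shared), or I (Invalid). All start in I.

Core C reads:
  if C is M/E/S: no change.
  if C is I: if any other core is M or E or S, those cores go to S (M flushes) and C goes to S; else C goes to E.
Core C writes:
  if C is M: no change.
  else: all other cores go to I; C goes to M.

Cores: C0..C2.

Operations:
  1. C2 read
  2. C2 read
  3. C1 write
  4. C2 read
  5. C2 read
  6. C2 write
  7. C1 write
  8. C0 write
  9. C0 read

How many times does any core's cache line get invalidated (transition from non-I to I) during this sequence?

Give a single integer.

Answer: 4

Derivation:
Op 1: C2 read [C2 read from I: no other sharers -> C2=E (exclusive)] -> [I,I,E] (invalidations this op: 0; running total: 0)
Op 2: C2 read [C2 read: already in E, no change] -> [I,I,E] (invalidations this op: 0; running total: 0)
Op 3: C1 write [C1 write: invalidate ['C2=E'] -> C1=M] -> [I,M,I] (invalidations this op: 1; running total: 1)
Op 4: C2 read [C2 read from I: others=['C1=M'] -> C2=S, others downsized to S] -> [I,S,S] (invalidations this op: 0; running total: 1)
Op 5: C2 read [C2 read: already in S, no change] -> [I,S,S] (invalidations this op: 0; running total: 1)
Op 6: C2 write [C2 write: invalidate ['C1=S'] -> C2=M] -> [I,I,M] (invalidations this op: 1; running total: 2)
Op 7: C1 write [C1 write: invalidate ['C2=M'] -> C1=M] -> [I,M,I] (invalidations this op: 1; running total: 3)
Op 8: C0 write [C0 write: invalidate ['C1=M'] -> C0=M] -> [M,I,I] (invalidations this op: 1; running total: 4)
Op 9: C0 read [C0 read: already in M, no change] -> [M,I,I] (invalidations this op: 0; running total: 4)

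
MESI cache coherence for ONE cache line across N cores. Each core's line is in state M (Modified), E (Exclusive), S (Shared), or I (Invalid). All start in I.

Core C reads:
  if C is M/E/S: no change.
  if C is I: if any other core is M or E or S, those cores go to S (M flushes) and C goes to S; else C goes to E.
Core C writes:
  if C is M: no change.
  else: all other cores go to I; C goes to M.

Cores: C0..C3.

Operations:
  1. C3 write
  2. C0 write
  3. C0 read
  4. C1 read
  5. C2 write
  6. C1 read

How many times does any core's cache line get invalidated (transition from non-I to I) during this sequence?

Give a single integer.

Answer: 3

Derivation:
Op 1: C3 write [C3 write: invalidate none -> C3=M] -> [I,I,I,M] (invalidations this op: 0; running total: 0)
Op 2: C0 write [C0 write: invalidate ['C3=M'] -> C0=M] -> [M,I,I,I] (invalidations this op: 1; running total: 1)
Op 3: C0 read [C0 read: already in M, no change] -> [M,I,I,I] (invalidations this op: 0; running total: 1)
Op 4: C1 read [C1 read from I: others=['C0=M'] -> C1=S, others downsized to S] -> [S,S,I,I] (invalidations this op: 0; running total: 1)
Op 5: C2 write [C2 write: invalidate ['C0=S', 'C1=S'] -> C2=M] -> [I,I,M,I] (invalidations this op: 2; running total: 3)
Op 6: C1 read [C1 read from I: others=['C2=M'] -> C1=S, others downsized to S] -> [I,S,S,I] (invalidations this op: 0; running total: 3)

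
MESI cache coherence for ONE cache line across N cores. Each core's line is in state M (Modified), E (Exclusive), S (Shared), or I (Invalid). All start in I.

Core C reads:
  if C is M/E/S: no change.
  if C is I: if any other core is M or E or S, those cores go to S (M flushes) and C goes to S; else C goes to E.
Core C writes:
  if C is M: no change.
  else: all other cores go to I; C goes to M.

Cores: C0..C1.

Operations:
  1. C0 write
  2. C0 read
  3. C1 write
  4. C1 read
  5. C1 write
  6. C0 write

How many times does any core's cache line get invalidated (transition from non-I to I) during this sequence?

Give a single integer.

Op 1: C0 write [C0 write: invalidate none -> C0=M] -> [M,I] (invalidations this op: 0; running total: 0)
Op 2: C0 read [C0 read: already in M, no change] -> [M,I] (invalidations this op: 0; running total: 0)
Op 3: C1 write [C1 write: invalidate ['C0=M'] -> C1=M] -> [I,M] (invalidations this op: 1; running total: 1)
Op 4: C1 read [C1 read: already in M, no change] -> [I,M] (invalidations this op: 0; running total: 1)
Op 5: C1 write [C1 write: already M (modified), no change] -> [I,M] (invalidations this op: 0; running total: 1)
Op 6: C0 write [C0 write: invalidate ['C1=M'] -> C0=M] -> [M,I] (invalidations this op: 1; running total: 2)

Answer: 2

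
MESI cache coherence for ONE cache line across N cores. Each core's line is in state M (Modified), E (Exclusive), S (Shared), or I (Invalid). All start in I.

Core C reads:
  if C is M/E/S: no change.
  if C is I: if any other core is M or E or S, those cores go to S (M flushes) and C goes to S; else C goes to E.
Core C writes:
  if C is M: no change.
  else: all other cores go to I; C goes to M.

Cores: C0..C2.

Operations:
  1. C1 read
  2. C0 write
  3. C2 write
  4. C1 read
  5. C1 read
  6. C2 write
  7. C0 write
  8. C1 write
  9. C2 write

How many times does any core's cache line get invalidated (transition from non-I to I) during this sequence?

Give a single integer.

Answer: 6

Derivation:
Op 1: C1 read [C1 read from I: no other sharers -> C1=E (exclusive)] -> [I,E,I] (invalidations this op: 0; running total: 0)
Op 2: C0 write [C0 write: invalidate ['C1=E'] -> C0=M] -> [M,I,I] (invalidations this op: 1; running total: 1)
Op 3: C2 write [C2 write: invalidate ['C0=M'] -> C2=M] -> [I,I,M] (invalidations this op: 1; running total: 2)
Op 4: C1 read [C1 read from I: others=['C2=M'] -> C1=S, others downsized to S] -> [I,S,S] (invalidations this op: 0; running total: 2)
Op 5: C1 read [C1 read: already in S, no change] -> [I,S,S] (invalidations this op: 0; running total: 2)
Op 6: C2 write [C2 write: invalidate ['C1=S'] -> C2=M] -> [I,I,M] (invalidations this op: 1; running total: 3)
Op 7: C0 write [C0 write: invalidate ['C2=M'] -> C0=M] -> [M,I,I] (invalidations this op: 1; running total: 4)
Op 8: C1 write [C1 write: invalidate ['C0=M'] -> C1=M] -> [I,M,I] (invalidations this op: 1; running total: 5)
Op 9: C2 write [C2 write: invalidate ['C1=M'] -> C2=M] -> [I,I,M] (invalidations this op: 1; running total: 6)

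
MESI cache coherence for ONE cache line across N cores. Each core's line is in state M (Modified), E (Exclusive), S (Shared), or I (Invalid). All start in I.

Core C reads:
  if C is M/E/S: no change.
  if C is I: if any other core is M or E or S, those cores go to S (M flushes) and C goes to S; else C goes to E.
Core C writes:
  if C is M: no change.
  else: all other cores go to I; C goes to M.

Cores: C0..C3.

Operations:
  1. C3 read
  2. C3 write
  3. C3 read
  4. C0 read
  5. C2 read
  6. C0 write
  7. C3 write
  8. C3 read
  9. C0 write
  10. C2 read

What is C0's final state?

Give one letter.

Op 1: C3 read [C3 read from I: no other sharers -> C3=E (exclusive)] -> [I,I,I,E]
Op 2: C3 write [C3 write: invalidate none -> C3=M] -> [I,I,I,M]
Op 3: C3 read [C3 read: already in M, no change] -> [I,I,I,M]
Op 4: C0 read [C0 read from I: others=['C3=M'] -> C0=S, others downsized to S] -> [S,I,I,S]
Op 5: C2 read [C2 read from I: others=['C0=S', 'C3=S'] -> C2=S, others downsized to S] -> [S,I,S,S]
Op 6: C0 write [C0 write: invalidate ['C2=S', 'C3=S'] -> C0=M] -> [M,I,I,I]
Op 7: C3 write [C3 write: invalidate ['C0=M'] -> C3=M] -> [I,I,I,M]
Op 8: C3 read [C3 read: already in M, no change] -> [I,I,I,M]
Op 9: C0 write [C0 write: invalidate ['C3=M'] -> C0=M] -> [M,I,I,I]
Op 10: C2 read [C2 read from I: others=['C0=M'] -> C2=S, others downsized to S] -> [S,I,S,I]

Answer: S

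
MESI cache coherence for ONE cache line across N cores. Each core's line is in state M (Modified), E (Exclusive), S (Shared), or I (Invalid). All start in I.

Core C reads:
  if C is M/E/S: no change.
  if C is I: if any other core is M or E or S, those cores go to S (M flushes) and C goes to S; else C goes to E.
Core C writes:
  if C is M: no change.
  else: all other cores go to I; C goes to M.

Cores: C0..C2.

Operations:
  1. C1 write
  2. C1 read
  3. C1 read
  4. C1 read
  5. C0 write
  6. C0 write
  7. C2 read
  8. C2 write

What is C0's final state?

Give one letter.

Answer: I

Derivation:
Op 1: C1 write [C1 write: invalidate none -> C1=M] -> [I,M,I]
Op 2: C1 read [C1 read: already in M, no change] -> [I,M,I]
Op 3: C1 read [C1 read: already in M, no change] -> [I,M,I]
Op 4: C1 read [C1 read: already in M, no change] -> [I,M,I]
Op 5: C0 write [C0 write: invalidate ['C1=M'] -> C0=M] -> [M,I,I]
Op 6: C0 write [C0 write: already M (modified), no change] -> [M,I,I]
Op 7: C2 read [C2 read from I: others=['C0=M'] -> C2=S, others downsized to S] -> [S,I,S]
Op 8: C2 write [C2 write: invalidate ['C0=S'] -> C2=M] -> [I,I,M]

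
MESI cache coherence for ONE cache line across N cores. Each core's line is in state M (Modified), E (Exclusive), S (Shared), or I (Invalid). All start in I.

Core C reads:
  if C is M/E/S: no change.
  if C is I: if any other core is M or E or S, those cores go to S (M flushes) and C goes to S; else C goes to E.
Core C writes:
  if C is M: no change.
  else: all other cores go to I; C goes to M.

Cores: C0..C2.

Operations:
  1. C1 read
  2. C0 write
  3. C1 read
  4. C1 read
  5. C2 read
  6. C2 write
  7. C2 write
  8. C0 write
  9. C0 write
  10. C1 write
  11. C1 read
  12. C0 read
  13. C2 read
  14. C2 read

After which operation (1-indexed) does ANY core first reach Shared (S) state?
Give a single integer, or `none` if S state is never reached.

Answer: 3

Derivation:
Op 1: C1 read [C1 read from I: no other sharers -> C1=E (exclusive)] -> [I,E,I]
Op 2: C0 write [C0 write: invalidate ['C1=E'] -> C0=M] -> [M,I,I]
Op 3: C1 read [C1 read from I: others=['C0=M'] -> C1=S, others downsized to S] -> [S,S,I]
  -> First S state at op 3; remaining ops need not be traced.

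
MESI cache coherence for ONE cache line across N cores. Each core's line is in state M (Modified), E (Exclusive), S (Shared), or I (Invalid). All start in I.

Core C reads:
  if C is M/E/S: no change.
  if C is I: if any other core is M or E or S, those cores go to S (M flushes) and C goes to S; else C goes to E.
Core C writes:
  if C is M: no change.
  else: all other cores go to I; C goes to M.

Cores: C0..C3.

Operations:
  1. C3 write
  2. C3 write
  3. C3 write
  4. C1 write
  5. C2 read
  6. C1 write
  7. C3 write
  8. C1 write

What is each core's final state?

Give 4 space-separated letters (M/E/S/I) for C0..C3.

Answer: I M I I

Derivation:
Op 1: C3 write [C3 write: invalidate none -> C3=M] -> [I,I,I,M]
Op 2: C3 write [C3 write: already M (modified), no change] -> [I,I,I,M]
Op 3: C3 write [C3 write: already M (modified), no change] -> [I,I,I,M]
Op 4: C1 write [C1 write: invalidate ['C3=M'] -> C1=M] -> [I,M,I,I]
Op 5: C2 read [C2 read from I: others=['C1=M'] -> C2=S, others downsized to S] -> [I,S,S,I]
Op 6: C1 write [C1 write: invalidate ['C2=S'] -> C1=M] -> [I,M,I,I]
Op 7: C3 write [C3 write: invalidate ['C1=M'] -> C3=M] -> [I,I,I,M]
Op 8: C1 write [C1 write: invalidate ['C3=M'] -> C1=M] -> [I,M,I,I]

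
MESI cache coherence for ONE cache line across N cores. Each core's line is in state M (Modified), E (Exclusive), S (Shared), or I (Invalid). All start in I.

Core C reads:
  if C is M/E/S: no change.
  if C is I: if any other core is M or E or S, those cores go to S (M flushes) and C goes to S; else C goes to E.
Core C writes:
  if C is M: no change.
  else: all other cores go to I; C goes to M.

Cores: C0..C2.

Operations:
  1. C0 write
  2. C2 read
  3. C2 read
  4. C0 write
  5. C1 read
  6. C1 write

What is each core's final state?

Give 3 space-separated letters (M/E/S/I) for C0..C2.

Answer: I M I

Derivation:
Op 1: C0 write [C0 write: invalidate none -> C0=M] -> [M,I,I]
Op 2: C2 read [C2 read from I: others=['C0=M'] -> C2=S, others downsized to S] -> [S,I,S]
Op 3: C2 read [C2 read: already in S, no change] -> [S,I,S]
Op 4: C0 write [C0 write: invalidate ['C2=S'] -> C0=M] -> [M,I,I]
Op 5: C1 read [C1 read from I: others=['C0=M'] -> C1=S, others downsized to S] -> [S,S,I]
Op 6: C1 write [C1 write: invalidate ['C0=S'] -> C1=M] -> [I,M,I]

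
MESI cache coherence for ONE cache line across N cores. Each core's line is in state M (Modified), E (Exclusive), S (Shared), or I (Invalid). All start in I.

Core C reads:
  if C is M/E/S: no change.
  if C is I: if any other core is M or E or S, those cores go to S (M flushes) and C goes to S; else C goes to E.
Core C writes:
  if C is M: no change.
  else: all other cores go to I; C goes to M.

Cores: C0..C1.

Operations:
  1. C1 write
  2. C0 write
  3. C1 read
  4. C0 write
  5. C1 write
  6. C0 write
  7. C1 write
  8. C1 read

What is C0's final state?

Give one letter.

Op 1: C1 write [C1 write: invalidate none -> C1=M] -> [I,M]
Op 2: C0 write [C0 write: invalidate ['C1=M'] -> C0=M] -> [M,I]
Op 3: C1 read [C1 read from I: others=['C0=M'] -> C1=S, others downsized to S] -> [S,S]
Op 4: C0 write [C0 write: invalidate ['C1=S'] -> C0=M] -> [M,I]
Op 5: C1 write [C1 write: invalidate ['C0=M'] -> C1=M] -> [I,M]
Op 6: C0 write [C0 write: invalidate ['C1=M'] -> C0=M] -> [M,I]
Op 7: C1 write [C1 write: invalidate ['C0=M'] -> C1=M] -> [I,M]
Op 8: C1 read [C1 read: already in M, no change] -> [I,M]

Answer: I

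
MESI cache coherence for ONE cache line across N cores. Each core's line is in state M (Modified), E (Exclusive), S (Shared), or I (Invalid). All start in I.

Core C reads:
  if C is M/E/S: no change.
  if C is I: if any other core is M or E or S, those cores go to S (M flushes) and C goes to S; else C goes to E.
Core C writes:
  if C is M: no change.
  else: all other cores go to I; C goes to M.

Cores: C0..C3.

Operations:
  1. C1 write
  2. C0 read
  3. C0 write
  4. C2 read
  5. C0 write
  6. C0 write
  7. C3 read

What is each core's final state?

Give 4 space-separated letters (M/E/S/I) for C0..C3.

Op 1: C1 write [C1 write: invalidate none -> C1=M] -> [I,M,I,I]
Op 2: C0 read [C0 read from I: others=['C1=M'] -> C0=S, others downsized to S] -> [S,S,I,I]
Op 3: C0 write [C0 write: invalidate ['C1=S'] -> C0=M] -> [M,I,I,I]
Op 4: C2 read [C2 read from I: others=['C0=M'] -> C2=S, others downsized to S] -> [S,I,S,I]
Op 5: C0 write [C0 write: invalidate ['C2=S'] -> C0=M] -> [M,I,I,I]
Op 6: C0 write [C0 write: already M (modified), no change] -> [M,I,I,I]
Op 7: C3 read [C3 read from I: others=['C0=M'] -> C3=S, others downsized to S] -> [S,I,I,S]

Answer: S I I S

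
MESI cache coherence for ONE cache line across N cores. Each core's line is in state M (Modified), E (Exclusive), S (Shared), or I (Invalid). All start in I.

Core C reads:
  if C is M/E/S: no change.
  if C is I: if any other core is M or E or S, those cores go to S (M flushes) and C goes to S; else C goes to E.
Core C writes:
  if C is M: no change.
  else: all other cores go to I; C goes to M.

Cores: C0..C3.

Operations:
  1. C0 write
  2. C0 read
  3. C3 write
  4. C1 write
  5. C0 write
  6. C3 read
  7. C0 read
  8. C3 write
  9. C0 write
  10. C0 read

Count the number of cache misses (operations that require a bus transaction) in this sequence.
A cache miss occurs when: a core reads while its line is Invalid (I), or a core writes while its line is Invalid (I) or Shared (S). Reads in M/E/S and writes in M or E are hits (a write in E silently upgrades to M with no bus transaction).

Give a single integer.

Op 1: C0 write [C0 write: invalidate none -> C0=M] -> [M,I,I,I] [MISS #1: write from I]
Op 2: C0 read [C0 read: already in M, no change] -> [M,I,I,I] [hit: read from M]
Op 3: C3 write [C3 write: invalidate ['C0=M'] -> C3=M] -> [I,I,I,M] [MISS #2: write from I]
Op 4: C1 write [C1 write: invalidate ['C3=M'] -> C1=M] -> [I,M,I,I] [MISS #3: write from I]
Op 5: C0 write [C0 write: invalidate ['C1=M'] -> C0=M] -> [M,I,I,I] [MISS #4: write from I]
Op 6: C3 read [C3 read from I: others=['C0=M'] -> C3=S, others downsized to S] -> [S,I,I,S] [MISS #5: read from I]
Op 7: C0 read [C0 read: already in S, no change] -> [S,I,I,S] [hit: read from S]
Op 8: C3 write [C3 write: invalidate ['C0=S'] -> C3=M] -> [I,I,I,M] [MISS #6: write from S]
Op 9: C0 write [C0 write: invalidate ['C3=M'] -> C0=M] -> [M,I,I,I] [MISS #7: write from I]
Op 10: C0 read [C0 read: already in M, no change] -> [M,I,I,I] [hit: read from M]

Answer: 7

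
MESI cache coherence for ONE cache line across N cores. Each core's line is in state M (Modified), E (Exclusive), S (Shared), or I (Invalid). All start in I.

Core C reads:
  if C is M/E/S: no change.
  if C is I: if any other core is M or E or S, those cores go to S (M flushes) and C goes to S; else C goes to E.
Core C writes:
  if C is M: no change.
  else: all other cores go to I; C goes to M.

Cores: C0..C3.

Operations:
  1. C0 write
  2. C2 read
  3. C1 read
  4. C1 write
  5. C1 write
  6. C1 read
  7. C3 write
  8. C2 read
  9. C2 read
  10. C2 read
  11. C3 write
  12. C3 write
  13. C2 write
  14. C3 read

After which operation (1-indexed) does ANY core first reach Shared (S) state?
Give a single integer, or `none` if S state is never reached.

Answer: 2

Derivation:
Op 1: C0 write [C0 write: invalidate none -> C0=M] -> [M,I,I,I]
Op 2: C2 read [C2 read from I: others=['C0=M'] -> C2=S, others downsized to S] -> [S,I,S,I]
  -> First S state at op 2; remaining ops need not be traced.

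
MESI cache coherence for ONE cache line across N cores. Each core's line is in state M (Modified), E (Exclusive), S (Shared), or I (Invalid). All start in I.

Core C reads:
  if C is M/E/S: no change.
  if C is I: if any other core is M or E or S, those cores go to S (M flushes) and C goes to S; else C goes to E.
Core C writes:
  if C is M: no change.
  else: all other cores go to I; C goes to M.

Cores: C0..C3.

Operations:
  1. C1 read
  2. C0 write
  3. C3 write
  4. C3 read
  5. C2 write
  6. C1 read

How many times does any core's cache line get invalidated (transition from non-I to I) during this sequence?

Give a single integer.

Answer: 3

Derivation:
Op 1: C1 read [C1 read from I: no other sharers -> C1=E (exclusive)] -> [I,E,I,I] (invalidations this op: 0; running total: 0)
Op 2: C0 write [C0 write: invalidate ['C1=E'] -> C0=M] -> [M,I,I,I] (invalidations this op: 1; running total: 1)
Op 3: C3 write [C3 write: invalidate ['C0=M'] -> C3=M] -> [I,I,I,M] (invalidations this op: 1; running total: 2)
Op 4: C3 read [C3 read: already in M, no change] -> [I,I,I,M] (invalidations this op: 0; running total: 2)
Op 5: C2 write [C2 write: invalidate ['C3=M'] -> C2=M] -> [I,I,M,I] (invalidations this op: 1; running total: 3)
Op 6: C1 read [C1 read from I: others=['C2=M'] -> C1=S, others downsized to S] -> [I,S,S,I] (invalidations this op: 0; running total: 3)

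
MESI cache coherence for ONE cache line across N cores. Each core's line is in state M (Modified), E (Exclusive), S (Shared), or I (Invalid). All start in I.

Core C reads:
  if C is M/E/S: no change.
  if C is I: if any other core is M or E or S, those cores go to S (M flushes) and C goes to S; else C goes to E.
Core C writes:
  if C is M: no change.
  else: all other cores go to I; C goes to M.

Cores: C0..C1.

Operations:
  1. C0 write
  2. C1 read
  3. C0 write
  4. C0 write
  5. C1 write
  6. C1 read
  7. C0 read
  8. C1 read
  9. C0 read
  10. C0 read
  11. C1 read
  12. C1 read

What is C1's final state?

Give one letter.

Op 1: C0 write [C0 write: invalidate none -> C0=M] -> [M,I]
Op 2: C1 read [C1 read from I: others=['C0=M'] -> C1=S, others downsized to S] -> [S,S]
Op 3: C0 write [C0 write: invalidate ['C1=S'] -> C0=M] -> [M,I]
Op 4: C0 write [C0 write: already M (modified), no change] -> [M,I]
Op 5: C1 write [C1 write: invalidate ['C0=M'] -> C1=M] -> [I,M]
Op 6: C1 read [C1 read: already in M, no change] -> [I,M]
Op 7: C0 read [C0 read from I: others=['C1=M'] -> C0=S, others downsized to S] -> [S,S]
Op 8: C1 read [C1 read: already in S, no change] -> [S,S]
Op 9: C0 read [C0 read: already in S, no change] -> [S,S]
Op 10: C0 read [C0 read: already in S, no change] -> [S,S]
Op 11: C1 read [C1 read: already in S, no change] -> [S,S]
Op 12: C1 read [C1 read: already in S, no change] -> [S,S]

Answer: S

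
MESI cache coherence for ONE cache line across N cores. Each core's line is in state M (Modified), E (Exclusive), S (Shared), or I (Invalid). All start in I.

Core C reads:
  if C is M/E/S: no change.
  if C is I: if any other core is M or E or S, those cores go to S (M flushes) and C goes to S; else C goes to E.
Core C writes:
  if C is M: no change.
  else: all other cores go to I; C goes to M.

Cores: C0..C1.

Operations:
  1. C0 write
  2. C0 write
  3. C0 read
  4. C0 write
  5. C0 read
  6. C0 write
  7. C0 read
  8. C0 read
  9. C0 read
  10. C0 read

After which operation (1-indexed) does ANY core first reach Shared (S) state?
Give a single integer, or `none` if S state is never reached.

Answer: none

Derivation:
Op 1: C0 write [C0 write: invalidate none -> C0=M] -> [M,I]
Op 2: C0 write [C0 write: already M (modified), no change] -> [M,I]
Op 3: C0 read [C0 read: already in M, no change] -> [M,I]
Op 4: C0 write [C0 write: already M (modified), no change] -> [M,I]
Op 5: C0 read [C0 read: already in M, no change] -> [M,I]
Op 6: C0 write [C0 write: already M (modified), no change] -> [M,I]
Op 7: C0 read [C0 read: already in M, no change] -> [M,I]
Op 8: C0 read [C0 read: already in M, no change] -> [M,I]
Op 9: C0 read [C0 read: already in M, no change] -> [M,I]
Op 10: C0 read [C0 read: already in M, no change] -> [M,I]
S state never reached in this sequence.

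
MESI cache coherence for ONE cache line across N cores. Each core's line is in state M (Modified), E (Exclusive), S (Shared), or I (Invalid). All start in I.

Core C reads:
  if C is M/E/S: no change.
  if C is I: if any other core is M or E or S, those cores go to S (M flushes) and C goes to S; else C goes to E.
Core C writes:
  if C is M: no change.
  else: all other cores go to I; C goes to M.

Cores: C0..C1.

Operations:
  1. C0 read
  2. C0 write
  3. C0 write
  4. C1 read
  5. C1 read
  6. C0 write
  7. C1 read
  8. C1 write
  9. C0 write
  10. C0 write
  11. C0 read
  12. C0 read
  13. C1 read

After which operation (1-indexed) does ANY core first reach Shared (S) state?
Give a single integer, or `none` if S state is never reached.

Answer: 4

Derivation:
Op 1: C0 read [C0 read from I: no other sharers -> C0=E (exclusive)] -> [E,I]
Op 2: C0 write [C0 write: invalidate none -> C0=M] -> [M,I]
Op 3: C0 write [C0 write: already M (modified), no change] -> [M,I]
Op 4: C1 read [C1 read from I: others=['C0=M'] -> C1=S, others downsized to S] -> [S,S]
  -> First S state at op 4; remaining ops need not be traced.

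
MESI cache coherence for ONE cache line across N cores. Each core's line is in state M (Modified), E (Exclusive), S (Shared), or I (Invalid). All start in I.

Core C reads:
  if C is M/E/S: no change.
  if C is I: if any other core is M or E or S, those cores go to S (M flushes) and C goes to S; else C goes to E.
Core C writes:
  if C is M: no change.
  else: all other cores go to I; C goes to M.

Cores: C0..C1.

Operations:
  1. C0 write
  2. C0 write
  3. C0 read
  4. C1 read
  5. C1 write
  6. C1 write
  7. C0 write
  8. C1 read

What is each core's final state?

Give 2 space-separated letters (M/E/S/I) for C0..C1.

Answer: S S

Derivation:
Op 1: C0 write [C0 write: invalidate none -> C0=M] -> [M,I]
Op 2: C0 write [C0 write: already M (modified), no change] -> [M,I]
Op 3: C0 read [C0 read: already in M, no change] -> [M,I]
Op 4: C1 read [C1 read from I: others=['C0=M'] -> C1=S, others downsized to S] -> [S,S]
Op 5: C1 write [C1 write: invalidate ['C0=S'] -> C1=M] -> [I,M]
Op 6: C1 write [C1 write: already M (modified), no change] -> [I,M]
Op 7: C0 write [C0 write: invalidate ['C1=M'] -> C0=M] -> [M,I]
Op 8: C1 read [C1 read from I: others=['C0=M'] -> C1=S, others downsized to S] -> [S,S]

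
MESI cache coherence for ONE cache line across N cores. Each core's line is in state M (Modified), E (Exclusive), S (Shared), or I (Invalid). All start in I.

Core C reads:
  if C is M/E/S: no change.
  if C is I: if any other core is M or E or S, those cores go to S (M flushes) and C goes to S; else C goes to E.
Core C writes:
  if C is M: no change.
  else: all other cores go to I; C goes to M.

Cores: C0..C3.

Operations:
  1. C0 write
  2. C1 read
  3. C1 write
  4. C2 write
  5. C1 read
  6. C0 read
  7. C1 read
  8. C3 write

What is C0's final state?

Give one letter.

Op 1: C0 write [C0 write: invalidate none -> C0=M] -> [M,I,I,I]
Op 2: C1 read [C1 read from I: others=['C0=M'] -> C1=S, others downsized to S] -> [S,S,I,I]
Op 3: C1 write [C1 write: invalidate ['C0=S'] -> C1=M] -> [I,M,I,I]
Op 4: C2 write [C2 write: invalidate ['C1=M'] -> C2=M] -> [I,I,M,I]
Op 5: C1 read [C1 read from I: others=['C2=M'] -> C1=S, others downsized to S] -> [I,S,S,I]
Op 6: C0 read [C0 read from I: others=['C1=S', 'C2=S'] -> C0=S, others downsized to S] -> [S,S,S,I]
Op 7: C1 read [C1 read: already in S, no change] -> [S,S,S,I]
Op 8: C3 write [C3 write: invalidate ['C0=S', 'C1=S', 'C2=S'] -> C3=M] -> [I,I,I,M]

Answer: I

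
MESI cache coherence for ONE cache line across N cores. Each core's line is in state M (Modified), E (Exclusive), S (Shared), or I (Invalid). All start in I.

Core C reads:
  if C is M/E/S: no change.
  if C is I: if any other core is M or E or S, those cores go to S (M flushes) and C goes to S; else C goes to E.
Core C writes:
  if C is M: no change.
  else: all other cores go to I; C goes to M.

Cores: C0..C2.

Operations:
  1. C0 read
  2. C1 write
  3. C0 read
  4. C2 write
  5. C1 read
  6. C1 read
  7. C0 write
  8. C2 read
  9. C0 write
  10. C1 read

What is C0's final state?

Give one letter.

Answer: S

Derivation:
Op 1: C0 read [C0 read from I: no other sharers -> C0=E (exclusive)] -> [E,I,I]
Op 2: C1 write [C1 write: invalidate ['C0=E'] -> C1=M] -> [I,M,I]
Op 3: C0 read [C0 read from I: others=['C1=M'] -> C0=S, others downsized to S] -> [S,S,I]
Op 4: C2 write [C2 write: invalidate ['C0=S', 'C1=S'] -> C2=M] -> [I,I,M]
Op 5: C1 read [C1 read from I: others=['C2=M'] -> C1=S, others downsized to S] -> [I,S,S]
Op 6: C1 read [C1 read: already in S, no change] -> [I,S,S]
Op 7: C0 write [C0 write: invalidate ['C1=S', 'C2=S'] -> C0=M] -> [M,I,I]
Op 8: C2 read [C2 read from I: others=['C0=M'] -> C2=S, others downsized to S] -> [S,I,S]
Op 9: C0 write [C0 write: invalidate ['C2=S'] -> C0=M] -> [M,I,I]
Op 10: C1 read [C1 read from I: others=['C0=M'] -> C1=S, others downsized to S] -> [S,S,I]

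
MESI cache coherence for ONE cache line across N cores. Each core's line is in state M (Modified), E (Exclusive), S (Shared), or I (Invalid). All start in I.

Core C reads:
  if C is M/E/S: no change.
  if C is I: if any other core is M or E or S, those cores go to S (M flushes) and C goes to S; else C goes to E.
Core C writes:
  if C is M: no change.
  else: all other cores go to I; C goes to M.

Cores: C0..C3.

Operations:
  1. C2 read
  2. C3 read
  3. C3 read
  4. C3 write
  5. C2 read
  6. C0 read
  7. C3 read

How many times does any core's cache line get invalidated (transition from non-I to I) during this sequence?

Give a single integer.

Answer: 1

Derivation:
Op 1: C2 read [C2 read from I: no other sharers -> C2=E (exclusive)] -> [I,I,E,I] (invalidations this op: 0; running total: 0)
Op 2: C3 read [C3 read from I: others=['C2=E'] -> C3=S, others downsized to S] -> [I,I,S,S] (invalidations this op: 0; running total: 0)
Op 3: C3 read [C3 read: already in S, no change] -> [I,I,S,S] (invalidations this op: 0; running total: 0)
Op 4: C3 write [C3 write: invalidate ['C2=S'] -> C3=M] -> [I,I,I,M] (invalidations this op: 1; running total: 1)
Op 5: C2 read [C2 read from I: others=['C3=M'] -> C2=S, others downsized to S] -> [I,I,S,S] (invalidations this op: 0; running total: 1)
Op 6: C0 read [C0 read from I: others=['C2=S', 'C3=S'] -> C0=S, others downsized to S] -> [S,I,S,S] (invalidations this op: 0; running total: 1)
Op 7: C3 read [C3 read: already in S, no change] -> [S,I,S,S] (invalidations this op: 0; running total: 1)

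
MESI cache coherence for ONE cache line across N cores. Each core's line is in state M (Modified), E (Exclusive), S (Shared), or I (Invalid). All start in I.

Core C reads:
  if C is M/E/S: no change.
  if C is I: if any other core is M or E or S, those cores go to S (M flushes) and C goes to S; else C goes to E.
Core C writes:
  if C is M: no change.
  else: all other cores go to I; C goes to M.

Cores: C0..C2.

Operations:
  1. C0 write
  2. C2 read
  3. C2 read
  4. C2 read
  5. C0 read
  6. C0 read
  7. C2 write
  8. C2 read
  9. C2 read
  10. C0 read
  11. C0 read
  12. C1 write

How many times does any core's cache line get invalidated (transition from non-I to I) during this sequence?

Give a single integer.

Answer: 3

Derivation:
Op 1: C0 write [C0 write: invalidate none -> C0=M] -> [M,I,I] (invalidations this op: 0; running total: 0)
Op 2: C2 read [C2 read from I: others=['C0=M'] -> C2=S, others downsized to S] -> [S,I,S] (invalidations this op: 0; running total: 0)
Op 3: C2 read [C2 read: already in S, no change] -> [S,I,S] (invalidations this op: 0; running total: 0)
Op 4: C2 read [C2 read: already in S, no change] -> [S,I,S] (invalidations this op: 0; running total: 0)
Op 5: C0 read [C0 read: already in S, no change] -> [S,I,S] (invalidations this op: 0; running total: 0)
Op 6: C0 read [C0 read: already in S, no change] -> [S,I,S] (invalidations this op: 0; running total: 0)
Op 7: C2 write [C2 write: invalidate ['C0=S'] -> C2=M] -> [I,I,M] (invalidations this op: 1; running total: 1)
Op 8: C2 read [C2 read: already in M, no change] -> [I,I,M] (invalidations this op: 0; running total: 1)
Op 9: C2 read [C2 read: already in M, no change] -> [I,I,M] (invalidations this op: 0; running total: 1)
Op 10: C0 read [C0 read from I: others=['C2=M'] -> C0=S, others downsized to S] -> [S,I,S] (invalidations this op: 0; running total: 1)
Op 11: C0 read [C0 read: already in S, no change] -> [S,I,S] (invalidations this op: 0; running total: 1)
Op 12: C1 write [C1 write: invalidate ['C0=S', 'C2=S'] -> C1=M] -> [I,M,I] (invalidations this op: 2; running total: 3)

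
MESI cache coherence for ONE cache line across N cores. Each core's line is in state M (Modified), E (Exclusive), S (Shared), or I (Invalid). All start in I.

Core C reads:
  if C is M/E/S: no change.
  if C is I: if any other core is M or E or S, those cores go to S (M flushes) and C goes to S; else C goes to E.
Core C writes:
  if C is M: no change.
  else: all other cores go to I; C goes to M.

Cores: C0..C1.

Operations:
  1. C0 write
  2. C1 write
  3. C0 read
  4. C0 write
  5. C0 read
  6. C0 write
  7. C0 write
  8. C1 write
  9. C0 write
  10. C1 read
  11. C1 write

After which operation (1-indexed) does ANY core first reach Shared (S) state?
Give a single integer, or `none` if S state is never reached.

Op 1: C0 write [C0 write: invalidate none -> C0=M] -> [M,I]
Op 2: C1 write [C1 write: invalidate ['C0=M'] -> C1=M] -> [I,M]
Op 3: C0 read [C0 read from I: others=['C1=M'] -> C0=S, others downsized to S] -> [S,S]
  -> First S state at op 3; remaining ops need not be traced.

Answer: 3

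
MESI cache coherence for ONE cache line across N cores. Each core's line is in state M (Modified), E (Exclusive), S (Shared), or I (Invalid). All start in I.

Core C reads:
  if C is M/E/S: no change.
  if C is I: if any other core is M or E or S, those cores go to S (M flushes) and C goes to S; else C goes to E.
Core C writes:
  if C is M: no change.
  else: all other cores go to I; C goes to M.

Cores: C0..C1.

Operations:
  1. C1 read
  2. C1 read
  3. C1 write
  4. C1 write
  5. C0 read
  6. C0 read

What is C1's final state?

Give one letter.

Answer: S

Derivation:
Op 1: C1 read [C1 read from I: no other sharers -> C1=E (exclusive)] -> [I,E]
Op 2: C1 read [C1 read: already in E, no change] -> [I,E]
Op 3: C1 write [C1 write: invalidate none -> C1=M] -> [I,M]
Op 4: C1 write [C1 write: already M (modified), no change] -> [I,M]
Op 5: C0 read [C0 read from I: others=['C1=M'] -> C0=S, others downsized to S] -> [S,S]
Op 6: C0 read [C0 read: already in S, no change] -> [S,S]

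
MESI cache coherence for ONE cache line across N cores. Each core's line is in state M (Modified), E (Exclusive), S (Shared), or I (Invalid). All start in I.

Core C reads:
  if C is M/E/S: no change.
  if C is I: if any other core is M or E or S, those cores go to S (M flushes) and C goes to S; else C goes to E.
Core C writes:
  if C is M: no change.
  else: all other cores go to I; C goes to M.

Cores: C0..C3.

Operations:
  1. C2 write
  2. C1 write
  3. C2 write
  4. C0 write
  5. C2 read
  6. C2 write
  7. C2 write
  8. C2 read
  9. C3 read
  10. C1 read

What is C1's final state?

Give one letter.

Op 1: C2 write [C2 write: invalidate none -> C2=M] -> [I,I,M,I]
Op 2: C1 write [C1 write: invalidate ['C2=M'] -> C1=M] -> [I,M,I,I]
Op 3: C2 write [C2 write: invalidate ['C1=M'] -> C2=M] -> [I,I,M,I]
Op 4: C0 write [C0 write: invalidate ['C2=M'] -> C0=M] -> [M,I,I,I]
Op 5: C2 read [C2 read from I: others=['C0=M'] -> C2=S, others downsized to S] -> [S,I,S,I]
Op 6: C2 write [C2 write: invalidate ['C0=S'] -> C2=M] -> [I,I,M,I]
Op 7: C2 write [C2 write: already M (modified), no change] -> [I,I,M,I]
Op 8: C2 read [C2 read: already in M, no change] -> [I,I,M,I]
Op 9: C3 read [C3 read from I: others=['C2=M'] -> C3=S, others downsized to S] -> [I,I,S,S]
Op 10: C1 read [C1 read from I: others=['C2=S', 'C3=S'] -> C1=S, others downsized to S] -> [I,S,S,S]

Answer: S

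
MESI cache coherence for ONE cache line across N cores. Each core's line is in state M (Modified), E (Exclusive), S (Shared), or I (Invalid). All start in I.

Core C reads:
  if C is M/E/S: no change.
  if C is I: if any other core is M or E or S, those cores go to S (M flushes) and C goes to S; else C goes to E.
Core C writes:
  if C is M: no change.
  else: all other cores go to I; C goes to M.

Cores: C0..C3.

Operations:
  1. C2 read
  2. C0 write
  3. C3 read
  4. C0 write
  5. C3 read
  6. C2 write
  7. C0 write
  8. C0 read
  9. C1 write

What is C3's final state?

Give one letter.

Answer: I

Derivation:
Op 1: C2 read [C2 read from I: no other sharers -> C2=E (exclusive)] -> [I,I,E,I]
Op 2: C0 write [C0 write: invalidate ['C2=E'] -> C0=M] -> [M,I,I,I]
Op 3: C3 read [C3 read from I: others=['C0=M'] -> C3=S, others downsized to S] -> [S,I,I,S]
Op 4: C0 write [C0 write: invalidate ['C3=S'] -> C0=M] -> [M,I,I,I]
Op 5: C3 read [C3 read from I: others=['C0=M'] -> C3=S, others downsized to S] -> [S,I,I,S]
Op 6: C2 write [C2 write: invalidate ['C0=S', 'C3=S'] -> C2=M] -> [I,I,M,I]
Op 7: C0 write [C0 write: invalidate ['C2=M'] -> C0=M] -> [M,I,I,I]
Op 8: C0 read [C0 read: already in M, no change] -> [M,I,I,I]
Op 9: C1 write [C1 write: invalidate ['C0=M'] -> C1=M] -> [I,M,I,I]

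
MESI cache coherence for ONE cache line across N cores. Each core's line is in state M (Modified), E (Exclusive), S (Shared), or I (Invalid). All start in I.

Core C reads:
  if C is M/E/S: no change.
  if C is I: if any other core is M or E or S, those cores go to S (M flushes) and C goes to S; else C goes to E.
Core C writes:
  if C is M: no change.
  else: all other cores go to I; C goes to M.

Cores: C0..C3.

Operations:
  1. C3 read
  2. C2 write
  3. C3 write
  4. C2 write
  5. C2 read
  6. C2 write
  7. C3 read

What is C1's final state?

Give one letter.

Op 1: C3 read [C3 read from I: no other sharers -> C3=E (exclusive)] -> [I,I,I,E]
Op 2: C2 write [C2 write: invalidate ['C3=E'] -> C2=M] -> [I,I,M,I]
Op 3: C3 write [C3 write: invalidate ['C2=M'] -> C3=M] -> [I,I,I,M]
Op 4: C2 write [C2 write: invalidate ['C3=M'] -> C2=M] -> [I,I,M,I]
Op 5: C2 read [C2 read: already in M, no change] -> [I,I,M,I]
Op 6: C2 write [C2 write: already M (modified), no change] -> [I,I,M,I]
Op 7: C3 read [C3 read from I: others=['C2=M'] -> C3=S, others downsized to S] -> [I,I,S,S]

Answer: I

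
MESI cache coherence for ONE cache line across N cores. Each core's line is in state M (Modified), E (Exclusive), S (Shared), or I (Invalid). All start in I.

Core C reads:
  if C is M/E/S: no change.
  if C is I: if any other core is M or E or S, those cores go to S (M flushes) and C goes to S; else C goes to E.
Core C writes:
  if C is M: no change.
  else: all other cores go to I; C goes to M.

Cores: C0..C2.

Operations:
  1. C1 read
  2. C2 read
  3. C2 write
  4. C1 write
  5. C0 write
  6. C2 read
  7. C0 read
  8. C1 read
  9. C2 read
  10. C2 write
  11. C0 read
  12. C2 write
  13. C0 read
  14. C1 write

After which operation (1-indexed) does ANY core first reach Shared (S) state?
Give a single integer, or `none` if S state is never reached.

Op 1: C1 read [C1 read from I: no other sharers -> C1=E (exclusive)] -> [I,E,I]
Op 2: C2 read [C2 read from I: others=['C1=E'] -> C2=S, others downsized to S] -> [I,S,S]
  -> First S state at op 2; remaining ops need not be traced.

Answer: 2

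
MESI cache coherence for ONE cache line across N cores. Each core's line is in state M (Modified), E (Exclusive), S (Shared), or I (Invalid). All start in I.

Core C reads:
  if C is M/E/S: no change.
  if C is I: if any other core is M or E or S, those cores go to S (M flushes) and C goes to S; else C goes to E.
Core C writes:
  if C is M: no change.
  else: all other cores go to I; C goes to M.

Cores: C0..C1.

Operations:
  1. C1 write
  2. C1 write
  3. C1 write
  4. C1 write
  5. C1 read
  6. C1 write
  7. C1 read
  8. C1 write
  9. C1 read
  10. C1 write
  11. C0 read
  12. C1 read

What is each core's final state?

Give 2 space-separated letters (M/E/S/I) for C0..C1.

Op 1: C1 write [C1 write: invalidate none -> C1=M] -> [I,M]
Op 2: C1 write [C1 write: already M (modified), no change] -> [I,M]
Op 3: C1 write [C1 write: already M (modified), no change] -> [I,M]
Op 4: C1 write [C1 write: already M (modified), no change] -> [I,M]
Op 5: C1 read [C1 read: already in M, no change] -> [I,M]
Op 6: C1 write [C1 write: already M (modified), no change] -> [I,M]
Op 7: C1 read [C1 read: already in M, no change] -> [I,M]
Op 8: C1 write [C1 write: already M (modified), no change] -> [I,M]
Op 9: C1 read [C1 read: already in M, no change] -> [I,M]
Op 10: C1 write [C1 write: already M (modified), no change] -> [I,M]
Op 11: C0 read [C0 read from I: others=['C1=M'] -> C0=S, others downsized to S] -> [S,S]
Op 12: C1 read [C1 read: already in S, no change] -> [S,S]

Answer: S S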